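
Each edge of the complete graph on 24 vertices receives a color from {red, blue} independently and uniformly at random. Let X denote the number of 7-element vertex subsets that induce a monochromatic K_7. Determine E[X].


Let X = Σ_S X_S over the C(24, 7) = 346104 subsets S of size 7, where X_S = 1 if the K_7 on S is monochromatic.
For a fixed S, the K_7 on S has C(7, 2) = 21 edges. P[all 21 edges red] = (1/2)^21, and likewise for blue, so P[monochromatic] = 2·(1/2)^21 = 2^{1 − 21} = 1/1048576.
By linearity: E[X] = C(24, 7) · 2^{1 − 21} = 346104 · 1/1048576 = 43263/131072.
Numerically: E[X] ≈ 0.330.

E[X] = C(24,7)·2^(1−C(7,2)) = 43263/131072 ≈ 0.330.


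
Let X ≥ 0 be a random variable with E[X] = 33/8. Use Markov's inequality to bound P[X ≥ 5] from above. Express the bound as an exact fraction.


μ = E[X] = 33/8, a = 5.
Markov: P[X ≥ 5] ≤ μ/a = (33/8)/5 = 33/40.
Numerically: ≈ 0.825.
(Since a = 5 > μ = 4.125, the bound 33/40 is < 1 and informative.)

P[X ≥ 5] ≤ 33/40 ≈ 0.825.


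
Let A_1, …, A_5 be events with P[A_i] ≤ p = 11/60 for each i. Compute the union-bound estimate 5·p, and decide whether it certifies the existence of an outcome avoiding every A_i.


Union bound: P[∪_{i=1}^{5} A_i] ≤ Σ_i P[A_i] ≤ 5·p = 5·(11/60) = 11/12.
Numerically: 11/12 ≈ 0.916667.
Is 11/12 < 1? YES.
Since P[∪ A_i] ≤ 11/12 < 1, the complement has P[∩ A_i^c] ≥ 1 − 11/12 = 1/12 > 0, so some outcome avoids every A_i.

5·p = 11/12 ≈ 0.916667; existence CERTIFIED by the union bound.


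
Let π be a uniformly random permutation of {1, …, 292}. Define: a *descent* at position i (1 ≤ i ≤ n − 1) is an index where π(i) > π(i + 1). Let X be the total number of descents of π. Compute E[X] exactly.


Write X = Σ X_I over i = 1, …, 291, with X_I the indicator of one descent.
There are 291 indicators.
For each fixed i, the pair (π(i), π(i+1)) is a uniformly random ordered pair of distinct values from {1, …, 292}; by symmetry P[π(i) > π(i+1)] = 1/2.
By linearity: E[X] = 291 · (1/2) = (292 − 1) · (1/2) = 291/2 ≈ 145.500.

E[X] = 291/2 = 145.500.


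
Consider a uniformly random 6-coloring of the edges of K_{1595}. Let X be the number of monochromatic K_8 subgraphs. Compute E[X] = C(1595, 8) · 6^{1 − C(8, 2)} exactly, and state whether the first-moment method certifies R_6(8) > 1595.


E[X] = C(1595, 8) · 6^{1 − 28} = 1020772636343363633895 · 6^{−27} = 1020772636343363633895/1023490369077469249536.
As a reduced fraction: E[X] = 113419181815929292655/113721152119718805504 ≈ 0.997345.
Is E[X] < 1? YES.
Since E[X] < 1, there exists a 6-coloring of K_{1595} with no monochromatic K_8; hence R_6(8) > 1595.

E[X] = 113419181815929292655/113721152119718805504 ≈ 0.997345; E[X] < 1, so R_6(8) > 1595.


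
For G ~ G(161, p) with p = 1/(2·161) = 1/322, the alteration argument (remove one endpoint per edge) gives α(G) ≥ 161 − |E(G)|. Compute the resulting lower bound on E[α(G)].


E[|E(G)|] = C(161, 2)·p = 12880 · (1/322) = 40.
E[α(G)] ≥ n − E[|E(G)|] = 161 − 40 = 121.
Numerically: ≈ 121.00000.
(This is only a lower bound; the true E[α(G)] may be larger.)

E[α(G)] ≥ 121 ≈ 121.00000.


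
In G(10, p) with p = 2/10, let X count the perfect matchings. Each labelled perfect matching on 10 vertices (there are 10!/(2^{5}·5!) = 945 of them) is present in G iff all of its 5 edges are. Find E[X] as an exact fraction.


K_10 has 10!/(2^{5}·5!) = 945 labelled perfect matchings.
For each such perfect matching H, let X_H = 1 if all 5 edges of H are present in G. Then P[X_H = 1] = p^{5} = (1/5)^{5} = 1/3125.
By linearity of expectation: E[X] = Σ_H E[X_H] = 945 · p^{5} = 945 · 1/3125 = 189/625.
Numerically: E[X] ≈ 0.3024.

E[X] = 945 · (1/5)^{5} = 189/625 ≈ 0.3024.


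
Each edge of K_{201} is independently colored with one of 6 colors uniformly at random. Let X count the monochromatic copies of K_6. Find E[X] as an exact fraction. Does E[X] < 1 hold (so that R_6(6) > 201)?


E[X] = C(201, 6) · 6^{1 − 15} = 84944276340 · 6^{−14} = 84944276340/78364164096.
As a reduced fraction: E[X] = 7078689695/6530347008 ≈ 1.084.
Is E[X] < 1? NO.
Since E[X] ≥ 1, the first-moment bound is inconclusive at n = 201; it does NOT by itself certify R_6(6) > 201.

E[X] = 7078689695/6530347008 ≈ 1.084; E[X] ≥ 1; first-moment method inconclusive here.


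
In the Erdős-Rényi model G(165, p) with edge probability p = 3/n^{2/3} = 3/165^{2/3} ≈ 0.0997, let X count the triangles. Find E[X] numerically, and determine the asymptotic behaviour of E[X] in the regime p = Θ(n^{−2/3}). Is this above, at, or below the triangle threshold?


Number of potential triangles: C(165, 3) = 735130.
Each occurs with probability p³ ≈ (0.0997)³ ≈ 9.91736e-04.
By linearity: E[X] = C(165, 3)·p³ ≈ 735130 · 9.91736e-04 ≈ 729.055.
Since α = 2/3 < 1, p = c/n^{2/3} ≫ 1/n is above the triangle threshold p ~ 1/n. Asymptotically E[X] ~ (c³/6)·n^{3(1−α)} = (3³/6)·n^{1} → ∞; triangles are abundant w.h.p.

E[X] ≈ 729.055; in regime p = Θ(1/n^{2/3}) E[X] diverges (above the triangle threshold p ~ 1/n).


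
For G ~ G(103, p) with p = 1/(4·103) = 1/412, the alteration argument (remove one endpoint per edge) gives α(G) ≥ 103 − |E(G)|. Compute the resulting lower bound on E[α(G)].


E[|E(G)|] = C(103, 2)·p = 5253 · (1/412) = 51/4.
E[α(G)] ≥ n − E[|E(G)|] = 103 − 51/4 = 361/4.
Numerically: ≈ 90.250000.
(This is only a lower bound; the true E[α(G)] may be larger.)

E[α(G)] ≥ 361/4 ≈ 90.250000.


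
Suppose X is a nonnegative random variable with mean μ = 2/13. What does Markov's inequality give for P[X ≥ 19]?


μ = E[X] = 2/13, a = 19.
Markov: P[X ≥ 19] ≤ μ/a = (2/13)/19 = 2/247.
Numerically: ≈ 0.0081.
(Since a = 19 > μ = 0.1538, the bound 2/247 is < 1 and informative.)

P[X ≥ 19] ≤ 2/247 ≈ 0.0081.


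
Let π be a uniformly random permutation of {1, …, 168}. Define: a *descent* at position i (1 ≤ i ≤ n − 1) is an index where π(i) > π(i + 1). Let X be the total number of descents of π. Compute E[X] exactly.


Write X = Σ X_I over i = 1, …, 167, with X_I the indicator of one descent.
There are 167 indicators.
For each fixed i, the pair (π(i), π(i+1)) is a uniformly random ordered pair of distinct values from {1, …, 168}; by symmetry P[π(i) > π(i+1)] = 1/2.
By linearity: E[X] = 167 · (1/2) = (168 − 1) · (1/2) = 167/2 ≈ 83.500.

E[X] = 167/2 = 83.500.


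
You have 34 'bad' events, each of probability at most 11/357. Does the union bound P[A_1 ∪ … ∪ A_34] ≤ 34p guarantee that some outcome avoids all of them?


Union bound: P[∪_{i=1}^{34} A_i] ≤ Σ_i P[A_i] ≤ 34·p = 34·(11/357) = 22/21.
Numerically: 22/21 ≈ 1.047619.
Is 22/21 < 1? NO.
Since the bound 22/21 is ≥ 1, the union bound is uninformative here; it does NOT by itself certify existence.

34·p = 22/21 ≈ 1.047619; existence NOT certified by the union bound.


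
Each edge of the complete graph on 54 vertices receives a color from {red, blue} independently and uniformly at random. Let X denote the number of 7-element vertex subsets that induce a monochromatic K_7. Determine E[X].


Let X = Σ_S X_S over the C(54, 7) = 177100560 subsets S of size 7, where X_S = 1 if the K_7 on S is monochromatic.
For a fixed S, the K_7 on S has C(7, 2) = 21 edges. P[all 21 edges red] = (1/2)^21, and likewise for blue, so P[monochromatic] = 2·(1/2)^21 = 2^{1 − 21} = 1/1048576.
By linearity of expectation: E[X] = C(54, 7) · 2^{1 − 21} = 177100560 · 1/1048576 = 11068785/65536.
Numerically: E[X] ≈ 168.89626.

E[X] = C(54,7)·2^(1−C(7,2)) = 11068785/65536 ≈ 168.89626.


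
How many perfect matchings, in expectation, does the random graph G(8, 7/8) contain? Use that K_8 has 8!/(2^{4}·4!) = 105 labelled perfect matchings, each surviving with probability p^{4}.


K_8 has 8!/(2^{4}·4!) = 105 labelled perfect matchings.
For each such perfect matching H, let X_H = 1 if all 4 edges of H are present in G. Then P[X_H = 1] = p^{4} = (7/8)^{4} = 2401/4096.
By linearity of expectation: E[X] = Σ_H E[X_H] = 105 · p^{4} = 105 · 2401/4096 = 252105/4096.
Numerically: E[X] ≈ 61.549.

E[X] = 105 · (7/8)^{4} = 252105/4096 ≈ 61.549.


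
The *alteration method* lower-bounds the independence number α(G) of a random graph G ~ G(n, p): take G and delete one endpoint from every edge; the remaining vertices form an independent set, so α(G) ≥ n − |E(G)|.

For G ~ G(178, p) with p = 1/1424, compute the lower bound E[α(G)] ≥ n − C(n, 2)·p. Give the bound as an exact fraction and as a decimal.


E[|E(G)|] = C(178, 2)·p = 15753 · (1/1424) = 177/16.
E[α(G)] ≥ n − E[|E(G)|] = 178 − 177/16 = 2671/16.
Numerically: ≈ 166.937500.
(This is only a lower bound; the true E[α(G)] may be larger.)

E[α(G)] ≥ 2671/16 ≈ 166.937500.


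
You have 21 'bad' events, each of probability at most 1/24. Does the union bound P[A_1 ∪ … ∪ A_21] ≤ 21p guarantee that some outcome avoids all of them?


Union bound: P[∪_{i=1}^{21} A_i] ≤ Σ_i P[A_i] ≤ 21·p = 21·(1/24) = 7/8.
Numerically: 7/8 ≈ 0.875.
Is 7/8 < 1? YES.
Since P[∪ A_i] ≤ 7/8 < 1, the complement has P[∩ A_i^c] ≥ 1 − 7/8 = 1/8 > 0, so some outcome avoids every A_i.

21·p = 7/8 ≈ 0.875; existence CERTIFIED by the union bound.


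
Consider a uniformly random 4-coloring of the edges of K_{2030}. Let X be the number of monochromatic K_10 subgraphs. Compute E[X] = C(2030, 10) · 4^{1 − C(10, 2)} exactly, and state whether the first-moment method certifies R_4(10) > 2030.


E[X] = C(2030, 10) · 4^{1 − 45} = 320298626039392096327195965 · 4^{−44} = 320298626039392096327195965/309485009821345068724781056.
As a reduced fraction: E[X] = 320298626039392096327195965/309485009821345068724781056 ≈ 1.034941.
Is E[X] < 1? NO.
Since E[X] ≥ 1, the first-moment bound is inconclusive at n = 2030; it does NOT by itself certify R_4(10) > 2030.

E[X] = 320298626039392096327195965/309485009821345068724781056 ≈ 1.034941; E[X] ≥ 1; first-moment method inconclusive here.


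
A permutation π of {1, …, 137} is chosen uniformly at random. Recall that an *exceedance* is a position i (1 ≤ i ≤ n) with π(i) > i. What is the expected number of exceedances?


Write X = Σ_{i=1}^{137} X_i, where X_i = 1_{π(i) > i}.
For each fixed i, π(i) is uniform over {1, …, 137} (marginal of a uniform permutation), so P[π(i) > i] = (n − i)/n. Summing: Σ_{i=1}^{137} (n − i)/n = (0 + 1 + … + 136)/137 = 137(137 − 1)/(2·137) = (137 − 1)/2.
Hence E[X] = Σ_{i=1}^{137} (137 − i)/137 = 68 ≈ 68.0000.

E[X] = 68 = 68.0000.


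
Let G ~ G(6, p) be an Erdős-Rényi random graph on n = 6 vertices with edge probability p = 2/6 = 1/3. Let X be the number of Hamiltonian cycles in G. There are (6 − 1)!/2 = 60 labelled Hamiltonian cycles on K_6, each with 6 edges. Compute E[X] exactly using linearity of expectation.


K_6 has (6 − 1)!/2 = 60 labelled Hamiltonian cycles.
For each such Hamiltonian cycle H, let X_H = 1 if all 6 edges of H are present in G. Then P[X_H = 1] = p^{6} = (1/3)^{6} = 1/729.
By linearity of expectation: E[X] = Σ_H E[X_H] = 60 · p^{6} = 60 · 1/729 = 20/243.
Numerically: E[X] ≈ 0.0823.

E[X] = 60 · (1/3)^{6} = 20/243 ≈ 0.0823.


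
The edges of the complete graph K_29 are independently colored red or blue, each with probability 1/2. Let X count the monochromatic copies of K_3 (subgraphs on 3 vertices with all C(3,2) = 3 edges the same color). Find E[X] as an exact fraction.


Let X = Σ_S X_S over the C(29, 3) = 3654 subsets S of size 3, where X_S = 1 if the K_3 on S is monochromatic.
For a fixed S, the K_3 on S has C(3, 2) = 3 edges. P[all 3 edges red] = (1/2)^3, and likewise for blue, so P[monochromatic] = 2·(1/2)^3 = 2^{1 − 3} = 1/4.
By linearity: E[X] = C(29, 3) · 2^{1 − 3} = 3654 · 1/4 = 1827/2.
Numerically: E[X] ≈ 913.500.

E[X] = C(29,3)·2^(1−C(3,2)) = 1827/2 ≈ 913.500.


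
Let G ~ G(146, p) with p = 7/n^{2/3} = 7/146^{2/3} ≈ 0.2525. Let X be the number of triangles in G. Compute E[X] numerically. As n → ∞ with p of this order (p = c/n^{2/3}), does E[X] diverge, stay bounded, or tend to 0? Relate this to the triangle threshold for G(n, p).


Number of potential triangles: C(146, 3) = 508080.
Each occurs with probability p³ ≈ (0.2525)³ ≈ 1.609120e-02.
By linearity: E[X] = C(146, 3)·p³ ≈ 508080 · 1.609120e-02 ≈ 8175.6164.
Since α = 2/3 < 1, p = c/n^{2/3} ≫ 1/n is above the triangle threshold p ~ 1/n. Asymptotically E[X] ~ (c³/6)·n^{3(1−α)} = (7³/6)·n^{1} → ∞; triangles are abundant w.h.p.

E[X] ≈ 8175.6164; in regime p = Θ(1/n^{2/3}) E[X] diverges (above the triangle threshold p ~ 1/n).


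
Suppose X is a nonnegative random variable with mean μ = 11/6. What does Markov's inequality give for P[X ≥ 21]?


μ = E[X] = 11/6, a = 21.
Markov: P[X ≥ 21] ≤ μ/a = (11/6)/21 = 11/126.
Numerically: ≈ 0.0873.
(Since a = 21 > μ = 1.8333, the bound 11/126 is < 1 and informative.)

P[X ≥ 21] ≤ 11/126 ≈ 0.0873.


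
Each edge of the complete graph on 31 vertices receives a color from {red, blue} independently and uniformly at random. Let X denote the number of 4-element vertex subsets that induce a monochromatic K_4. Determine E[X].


Let X = Σ_S X_S over the C(31, 4) = 31465 subsets S of size 4, where X_S = 1 if the K_4 on S is monochromatic.
For a fixed S, the K_4 on S has C(4, 2) = 6 edges. P[all 6 edges red] = (1/2)^6, and likewise for blue, so P[monochromatic] = 2·(1/2)^6 = 2^{1 − 6} = 1/32.
By linearity of expectation: E[X] = C(31, 4) · 2^{1 − 6} = 31465 · 1/32 = 31465/32.
Numerically: E[X] ≈ 983.281.

E[X] = C(31,4)·2^(1−C(4,2)) = 31465/32 ≈ 983.281.


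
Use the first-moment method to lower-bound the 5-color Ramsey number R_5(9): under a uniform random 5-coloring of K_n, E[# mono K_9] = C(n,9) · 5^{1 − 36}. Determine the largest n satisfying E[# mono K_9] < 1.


We need C(n, 9) · 5^{1 − 36} < 1, i.e. C(n, 9) < 5^{36 − 1} = 2910383045673370361328125.
Check values of n near the boundary:
  n = 2168: C(2168, 9) = 2867804175977929537095120; 2867804175977929537095120 < 2910383045673370361328125? YES
  n = 2169: C(2169, 9) = 2879753360044504243499683; 2879753360044504243499683 < 2910383045673370361328125? YES
  n = 2170: C(2170, 9) = 2891746779868845075610510; 2891746779868845075610510 < 2910383045673370361328125? YES
  n = 2171: C(2171, 9) = 2903784578674959601827205; 2903784578674959601827205 < 2910383045673370361328125? YES
  n = 2172: C(2172, 9) = 2915866900084148060642020; 2915866900084148060642020 < 2910383045673370361328125? NO
The largest n with C(n, 9) < 2910383045673370361328125 is n = 2171 (where E[X] = 580756915734991920365441/582076609134674072265625 ≈ 0.9977). Hence R_5(9) > 2171, i.e. R_5(9) ≥ 2172.

Largest n = 2171; hence R_5(9) > 2171.


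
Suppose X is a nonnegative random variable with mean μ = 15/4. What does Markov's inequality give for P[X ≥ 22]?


μ = E[X] = 15/4, a = 22.
Markov: P[X ≥ 22] ≤ μ/a = (15/4)/22 = 15/88.
Numerically: ≈ 0.1705.
(Since a = 22 > μ = 3.7500, the bound 15/88 is < 1 and informative.)

P[X ≥ 22] ≤ 15/88 ≈ 0.1705.


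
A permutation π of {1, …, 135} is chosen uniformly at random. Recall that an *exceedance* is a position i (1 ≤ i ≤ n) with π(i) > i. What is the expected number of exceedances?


Write X = Σ_{i=1}^{135} X_i, where X_i = 1_{π(i) > i}.
For each fixed i, π(i) is uniform over {1, …, 135} (marginal of a uniform permutation), so P[π(i) > i] = (n − i)/n. Summing: Σ_{i=1}^{135} (n − i)/n = (0 + 1 + … + 134)/135 = 135(135 − 1)/(2·135) = (135 − 1)/2.
Hence E[X] = Σ_{i=1}^{135} (135 − i)/135 = 67 ≈ 67.000000.

E[X] = 67 = 67.000000.


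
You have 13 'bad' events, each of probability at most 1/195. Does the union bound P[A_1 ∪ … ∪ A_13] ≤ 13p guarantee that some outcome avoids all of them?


Union bound: P[∪_{i=1}^{13} A_i] ≤ Σ_i P[A_i] ≤ 13·p = 13·(1/195) = 1/15.
Numerically: 1/15 ≈ 0.0666667.
Is 1/15 < 1? YES.
Since P[∪ A_i] ≤ 1/15 < 1, the complement has P[∩ A_i^c] ≥ 1 − 1/15 = 14/15 > 0, so some outcome avoids every A_i.

13·p = 1/15 ≈ 0.0666667; existence CERTIFIED by the union bound.


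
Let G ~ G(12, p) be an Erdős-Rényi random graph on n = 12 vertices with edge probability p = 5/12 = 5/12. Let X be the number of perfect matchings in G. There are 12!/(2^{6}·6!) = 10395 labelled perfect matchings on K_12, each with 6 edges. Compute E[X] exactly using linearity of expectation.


K_12 has 12!/(2^{6}·6!) = 10395 labelled perfect matchings.
For each such perfect matching H, let X_H = 1 if all 6 edges of H are present in G. Then P[X_H = 1] = p^{6} = (5/12)^{6} = 15625/2985984.
By linearity of expectation: E[X] = Σ_H E[X_H] = 10395 · p^{6} = 10395 · 15625/2985984 = 6015625/110592.
Numerically: E[X] ≈ 54.39.

E[X] = 10395 · (5/12)^{6} = 6015625/110592 ≈ 54.39.


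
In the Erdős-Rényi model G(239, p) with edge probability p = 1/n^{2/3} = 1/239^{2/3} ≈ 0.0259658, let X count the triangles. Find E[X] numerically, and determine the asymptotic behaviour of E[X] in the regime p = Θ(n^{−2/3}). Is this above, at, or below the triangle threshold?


Number of potential triangles: C(239, 3) = 2246839.
Each occurs with probability p³ ≈ (0.0259658)³ ≈ 1.75066963e-05.
By linearity: E[X] = C(239, 3)·p³ ≈ 2246839 · 1.75066963e-05 ≈ 39.334728.
Since α = 2/3 < 1, p = c/n^{2/3} ≫ 1/n is above the triangle threshold p ~ 1/n. Asymptotically E[X] ~ (c³/6)·n^{3(1−α)} = (1³/6)·n^{1} → ∞; triangles are abundant w.h.p.

E[X] ≈ 39.334728; in regime p = Θ(1/n^{2/3}) E[X] diverges (above the triangle threshold p ~ 1/n).


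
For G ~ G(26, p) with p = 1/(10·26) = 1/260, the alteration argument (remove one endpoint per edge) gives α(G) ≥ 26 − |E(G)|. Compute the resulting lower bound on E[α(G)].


E[|E(G)|] = C(26, 2)·p = 325 · (1/260) = 5/4.
E[α(G)] ≥ n − E[|E(G)|] = 26 − 5/4 = 99/4.
Numerically: ≈ 24.750000.
(This is only a lower bound; the true E[α(G)] may be larger.)

E[α(G)] ≥ 99/4 ≈ 24.750000.


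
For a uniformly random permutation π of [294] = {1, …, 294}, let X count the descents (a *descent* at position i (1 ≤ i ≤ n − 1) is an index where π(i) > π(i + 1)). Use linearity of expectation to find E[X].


Write X = Σ X_I over i = 1, …, 293, with X_I the indicator of one descent.
There are 293 indicators.
For each fixed i, the pair (π(i), π(i+1)) is a uniformly random ordered pair of distinct values from {1, …, 294}; by symmetry P[π(i) > π(i+1)] = 1/2.
By linearity: E[X] = 293 · (1/2) = (294 − 1) · (1/2) = 293/2 ≈ 146.50000.

E[X] = 293/2 = 146.50000.


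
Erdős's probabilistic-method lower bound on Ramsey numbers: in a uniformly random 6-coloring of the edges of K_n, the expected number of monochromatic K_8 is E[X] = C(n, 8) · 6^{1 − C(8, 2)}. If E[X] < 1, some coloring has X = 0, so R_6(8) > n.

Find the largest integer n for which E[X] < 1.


We need C(n, 8) · 6^{1 − 28} < 1, i.e. C(n, 8) < 6^{28 − 1} = 1023490369077469249536.
Check values of n near the boundary:
  n = 1590: C(1590, 8) = 995397314198933813310; 995397314198933813310 < 1023490369077469249536? YES
  n = 1591: C(1591, 8) = 1000427749141189953870; 1000427749141189953870 < 1023490369077469249536? YES
  n = 1592: C(1592, 8) = 1005480414540892933435; 1005480414540892933435 < 1023490369077469249536? YES
  n = 1593: C(1593, 8) = 1010555394551193970323; 1010555394551193970323 < 1023490369077469249536? YES
  n = 1594: C(1594, 8) = 1015652773590544255167; 1015652773590544255167 < 1023490369077469249536? YES
  n = 1595: C(1595, 8) = 1020772636343363633895; 1020772636343363633895 < 1023490369077469249536? YES
  n = 1596: C(1596, 8) = 1025915067760710553965; 1025915067760710553965 < 1023490369077469249536? NO
  n = 1597: C(1597, 8) = 1031080153060953275445; 1031080153060953275445 < 1023490369077469249536? NO
  n = 1598: C(1598, 8) = 1036267977730442348529; 1036267977730442348529 < 1023490369077469249536? NO
The largest n with C(n, 8) < 1023490369077469249536 is n = 1595 (where E[X] = 113419181815929292655/113721152119718805504 ≈ 0.9973446). Hence R_6(8) > 1595, i.e. R_6(8) ≥ 1596.

Largest n = 1595; hence R_6(8) > 1595.


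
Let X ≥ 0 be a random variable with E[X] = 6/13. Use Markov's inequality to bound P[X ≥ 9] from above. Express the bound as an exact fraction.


μ = E[X] = 6/13, a = 9.
Markov: P[X ≥ 9] ≤ μ/a = (6/13)/9 = 2/39.
Numerically: ≈ 0.0513.
(Since a = 9 > μ = 0.4615, the bound 2/39 is < 1 and informative.)

P[X ≥ 9] ≤ 2/39 ≈ 0.0513.


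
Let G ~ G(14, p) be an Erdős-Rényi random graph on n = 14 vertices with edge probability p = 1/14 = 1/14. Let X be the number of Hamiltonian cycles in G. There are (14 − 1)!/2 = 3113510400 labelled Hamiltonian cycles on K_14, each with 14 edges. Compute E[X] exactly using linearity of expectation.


K_14 has (14 − 1)!/2 = 3113510400 labelled Hamiltonian cycles.
For each such Hamiltonian cycle H, let X_H = 1 if all 14 edges of H are present in G. Then P[X_H = 1] = p^{14} = (1/14)^{14} = 1/11112006825558016.
By linearity: E[X] = Σ_H E[X_H] = 3113510400 · p^{14} = 3113510400 · 1/11112006825558016 = 868725/3100448333024.
Numerically: E[X] ≈ 2.8019e-07.

E[X] = 3113510400 · (1/14)^{14} = 868725/3100448333024 ≈ 2.8019e-07.


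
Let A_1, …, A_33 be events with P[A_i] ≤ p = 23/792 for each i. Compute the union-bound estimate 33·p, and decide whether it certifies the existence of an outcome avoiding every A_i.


Union bound: P[∪_{i=1}^{33} A_i] ≤ Σ_i P[A_i] ≤ 33·p = 33·(23/792) = 23/24.
Numerically: 23/24 ≈ 0.9583333.
Is 23/24 < 1? YES.
Since P[∪ A_i] ≤ 23/24 < 1, the complement has P[∩ A_i^c] ≥ 1 − 23/24 = 1/24 > 0, so some outcome avoids every A_i.

33·p = 23/24 ≈ 0.9583333; existence CERTIFIED by the union bound.


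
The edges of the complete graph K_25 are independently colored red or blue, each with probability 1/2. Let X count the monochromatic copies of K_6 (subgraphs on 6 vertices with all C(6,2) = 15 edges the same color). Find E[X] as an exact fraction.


Let X = Σ_S X_S over the C(25, 6) = 177100 subsets S of size 6, where X_S = 1 if the K_6 on S is monochromatic.
For a fixed S, the K_6 on S has C(6, 2) = 15 edges. P[all 15 edges red] = (1/2)^15, and likewise for blue, so P[monochromatic] = 2·(1/2)^15 = 2^{1 − 15} = 1/16384.
By linearity: E[X] = C(25, 6) · 2^{1 − 15} = 177100 · 1/16384 = 44275/4096.
Numerically: E[X] ≈ 10.8093.

E[X] = C(25,6)·2^(1−C(6,2)) = 44275/4096 ≈ 10.8093.


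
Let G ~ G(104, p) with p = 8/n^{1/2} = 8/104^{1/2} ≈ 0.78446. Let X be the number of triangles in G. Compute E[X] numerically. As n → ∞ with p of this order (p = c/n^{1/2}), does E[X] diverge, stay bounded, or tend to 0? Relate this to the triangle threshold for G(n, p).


Number of potential triangles: C(104, 3) = 182104.
Each occurs with probability p³ ≈ (0.78446)³ ≈ 4.8274741e-01.
By linearity: E[X] = C(104, 3)·p³ ≈ 182104 · 4.8274741e-01 ≈ 87910.23427.
Since α = 1/2 < 1, p = c/n^{1/2} ≫ 1/n is above the triangle threshold p ~ 1/n. Asymptotically E[X] ~ (c³/6)·n^{3(1−α)} = (8³/6)·n^{1.5} → ∞; triangles are abundant w.h.p.

E[X] ≈ 87910.23427; in regime p = Θ(1/n^{1/2}) E[X] diverges (above the triangle threshold p ~ 1/n).


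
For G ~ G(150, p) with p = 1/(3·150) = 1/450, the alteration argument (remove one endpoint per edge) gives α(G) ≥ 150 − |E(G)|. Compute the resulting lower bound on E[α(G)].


E[|E(G)|] = C(150, 2)·p = 11175 · (1/450) = 149/6.
E[α(G)] ≥ n − E[|E(G)|] = 150 − 149/6 = 751/6.
Numerically: ≈ 125.166667.
(This is only a lower bound; the true E[α(G)] may be larger.)

E[α(G)] ≥ 751/6 ≈ 125.166667.


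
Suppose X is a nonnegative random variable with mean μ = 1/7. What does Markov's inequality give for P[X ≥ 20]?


μ = E[X] = 1/7, a = 20.
Markov: P[X ≥ 20] ≤ μ/a = (1/7)/20 = 1/140.
Numerically: ≈ 0.007.
(Since a = 20 > μ = 0.143, the bound 1/140 is < 1 and informative.)

P[X ≥ 20] ≤ 1/140 ≈ 0.007.


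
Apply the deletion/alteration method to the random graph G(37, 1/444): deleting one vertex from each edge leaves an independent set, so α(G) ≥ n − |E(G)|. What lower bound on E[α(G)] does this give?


E[|E(G)|] = C(37, 2)·p = 666 · (1/444) = 3/2.
E[α(G)] ≥ n − E[|E(G)|] = 37 − 3/2 = 71/2.
Numerically: ≈ 35.500000.
(This is only a lower bound; the true E[α(G)] may be larger.)

E[α(G)] ≥ 71/2 ≈ 35.500000.


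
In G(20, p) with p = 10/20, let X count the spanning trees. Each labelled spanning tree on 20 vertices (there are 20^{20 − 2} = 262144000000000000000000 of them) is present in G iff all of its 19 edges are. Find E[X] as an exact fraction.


K_20 has 20^{20 − 2} = 262144000000000000000000 labelled spanning trees.
For each such spanning tree H, let X_H = 1 if all 19 edges of H are present in G. Then P[X_H = 1] = p^{19} = (1/2)^{19} = 1/524288.
By linearity of expectation: E[X] = Σ_H E[X_H] = 262144000000000000000000 · p^{19} = 262144000000000000000000 · 1/524288 = 500000000000000000.
Numerically: E[X] ≈ 5e+17.

E[X] = 262144000000000000000000 · (1/2)^{19} = 500000000000000000 ≈ 5e+17.


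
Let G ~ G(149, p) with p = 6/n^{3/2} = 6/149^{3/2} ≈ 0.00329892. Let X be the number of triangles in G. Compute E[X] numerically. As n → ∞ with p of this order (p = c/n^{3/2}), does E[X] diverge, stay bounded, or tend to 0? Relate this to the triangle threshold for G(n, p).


Number of potential triangles: C(149, 3) = 540274.
Each occurs with probability p³ ≈ (0.00329892)³ ≈ 3.59017438e-08.
By linearity: E[X] = C(149, 3)·p³ ≈ 540274 · 3.59017438e-08 ≈ 0.019397.
Since α = 3/2 > 1, p = c/n^{3/2} = o(1/n) is below the triangle threshold p ~ 1/n. Asymptotically E[X] ~ (c³/6)·n^{3(1−α)} = (6³/6)·n^{-1.5} → 0, so by Markov's inequality G has no triangles w.h.p.

E[X] ≈ 0.019397; in regime p = Θ(1/n^{3/2}) E[X] tends to 0 (below the triangle threshold p ~ 1/n).


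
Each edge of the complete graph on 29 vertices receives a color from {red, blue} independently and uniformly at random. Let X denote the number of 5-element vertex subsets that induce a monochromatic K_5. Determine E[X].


Let X = Σ_S X_S over the C(29, 5) = 118755 subsets S of size 5, where X_S = 1 if the K_5 on S is monochromatic.
For a fixed S, the K_5 on S has C(5, 2) = 10 edges. P[all 10 edges red] = (1/2)^10, and likewise for blue, so P[monochromatic] = 2·(1/2)^10 = 2^{1 − 10} = 1/512.
By linearity: E[X] = C(29, 5) · 2^{1 − 10} = 118755 · 1/512 = 118755/512.
Numerically: E[X] ≈ 231.94336.

E[X] = C(29,5)·2^(1−C(5,2)) = 118755/512 ≈ 231.94336.


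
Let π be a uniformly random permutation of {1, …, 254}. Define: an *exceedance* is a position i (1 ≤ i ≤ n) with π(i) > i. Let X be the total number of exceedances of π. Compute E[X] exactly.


Write X = Σ_{i=1}^{254} X_i, where X_i = 1_{π(i) > i}.
For each fixed i, π(i) is uniform over {1, …, 254} (marginal of a uniform permutation), so P[π(i) > i] = (n − i)/n. Summing: Σ_{i=1}^{254} (n − i)/n = (0 + 1 + … + 253)/254 = 254(254 − 1)/(2·254) = (254 − 1)/2.
Hence E[X] = Σ_{i=1}^{254} (254 − i)/254 = 253/2 ≈ 126.500000.

E[X] = 253/2 = 126.500000.


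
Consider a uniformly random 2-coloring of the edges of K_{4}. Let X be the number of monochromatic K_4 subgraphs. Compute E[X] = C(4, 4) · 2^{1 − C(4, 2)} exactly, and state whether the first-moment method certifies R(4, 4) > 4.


E[X] = C(4, 4) · 2^{1 − 6} = 1 · 2^{−5} = 1/32.
As a reduced fraction: E[X] = 1/32 ≈ 0.0312500.
Is E[X] < 1? YES.
Since E[X] < 1, there exists a 2-coloring of K_{4} with no monochromatic K_4; hence R(4, 4) > 4.

E[X] = 1/32 ≈ 0.0312500; E[X] < 1, so R(4, 4) > 4.


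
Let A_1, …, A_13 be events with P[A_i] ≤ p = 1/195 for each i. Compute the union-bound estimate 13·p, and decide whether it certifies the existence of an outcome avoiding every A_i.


Union bound: P[∪_{i=1}^{13} A_i] ≤ Σ_i P[A_i] ≤ 13·p = 13·(1/195) = 1/15.
Numerically: 1/15 ≈ 0.0666667.
Is 1/15 < 1? YES.
Since P[∪ A_i] ≤ 1/15 < 1, the complement has P[∩ A_i^c] ≥ 1 − 1/15 = 14/15 > 0, so some outcome avoids every A_i.

13·p = 1/15 ≈ 0.0666667; existence CERTIFIED by the union bound.


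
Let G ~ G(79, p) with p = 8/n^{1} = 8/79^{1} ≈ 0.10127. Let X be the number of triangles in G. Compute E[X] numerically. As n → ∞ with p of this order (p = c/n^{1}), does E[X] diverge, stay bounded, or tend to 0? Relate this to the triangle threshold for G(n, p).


Number of potential triangles: C(79, 3) = 79079.
Each occurs with probability p³ ≈ (0.10127)³ ≈ 1.0384574e-03.
By linearity: E[X] = C(79, 3)·p³ ≈ 79079 · 1.0384574e-03 ≈ 82.12017.
Here α = 1, so p = 8/n is exactly at the triangle threshold p ~ 1/n. Asymptotically E[X] → c³/6 = 8³/6 = 256/3 ≈ 85.33333, a bounded constant. In this regime the triangle count is asymptotically Poisson(c³/6).

E[X] ≈ 82.12017; in regime p = Θ(1/n^{1}) E[X] stays bounded (at the triangle threshold p ~ 1/n).


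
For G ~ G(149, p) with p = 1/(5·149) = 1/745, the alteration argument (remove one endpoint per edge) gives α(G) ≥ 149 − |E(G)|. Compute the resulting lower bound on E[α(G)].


E[|E(G)|] = C(149, 2)·p = 11026 · (1/745) = 74/5.
E[α(G)] ≥ n − E[|E(G)|] = 149 − 74/5 = 671/5.
Numerically: ≈ 134.2000.
(This is only a lower bound; the true E[α(G)] may be larger.)

E[α(G)] ≥ 671/5 ≈ 134.2000.


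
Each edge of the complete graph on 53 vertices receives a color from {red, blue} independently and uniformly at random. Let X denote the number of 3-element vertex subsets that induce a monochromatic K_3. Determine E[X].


Let X = Σ_S X_S over the C(53, 3) = 23426 subsets S of size 3, where X_S = 1 if the K_3 on S is monochromatic.
For a fixed S, the K_3 on S has C(3, 2) = 3 edges. P[all 3 edges red] = (1/2)^3, and likewise for blue, so P[monochromatic] = 2·(1/2)^3 = 2^{1 − 3} = 1/4.
By linearity: E[X] = C(53, 3) · 2^{1 − 3} = 23426 · 1/4 = 11713/2.
Numerically: E[X] ≈ 5856.500000.

E[X] = C(53,3)·2^(1−C(3,2)) = 11713/2 ≈ 5856.500000.


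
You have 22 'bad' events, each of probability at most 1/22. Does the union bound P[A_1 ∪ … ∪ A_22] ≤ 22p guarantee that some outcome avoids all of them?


Union bound: P[∪_{i=1}^{22} A_i] ≤ Σ_i P[A_i] ≤ 22·p = 22·(1/22) = 1.
Numerically: 1 ≈ 1.000.
Is 1 < 1? NO.
Since the bound 1 is ≥ 1, the union bound is uninformative here; it does NOT by itself certify existence.

22·p = 1 ≈ 1.000; existence NOT certified by the union bound.


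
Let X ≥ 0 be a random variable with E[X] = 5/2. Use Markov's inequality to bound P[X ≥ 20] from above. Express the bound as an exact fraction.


μ = E[X] = 5/2, a = 20.
Markov: P[X ≥ 20] ≤ μ/a = (5/2)/20 = 1/8.
Numerically: ≈ 0.125000.
(Since a = 20 > μ = 2.500000, the bound 1/8 is < 1 and informative.)

P[X ≥ 20] ≤ 1/8 ≈ 0.125000.


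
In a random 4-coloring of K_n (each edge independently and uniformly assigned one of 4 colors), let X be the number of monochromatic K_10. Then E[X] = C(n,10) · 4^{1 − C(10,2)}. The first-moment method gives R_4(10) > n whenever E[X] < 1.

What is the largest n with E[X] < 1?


We need C(n, 10) · 4^{1 − 45} < 1, i.e. C(n, 10) < 4^{45 − 1} = 309485009821345068724781056.
Check values of n near the boundary:
  n = 2020: C(2020, 10) = 304832018578739931133653656; 304832018578739931133653656 < 309485009821345068724781056? YES
  n = 2021: C(2021, 10) = 306347841644770462864800616; 306347841644770462864800616 < 309485009821345068724781056? YES
  n = 2022: C(2022, 10) = 307870445231474093395937796; 307870445231474093395937796 < 309485009821345068724781056? YES
  n = 2023: C(2023, 10) = 309399856285778485315440716; 309399856285778485315440716 < 309485009821345068724781056? YES
  n = 2024: C(2024, 10) = 310936101848269937576192656; 310936101848269937576192656 < 309485009821345068724781056? NO
  n = 2025: C(2025, 10) = 312479209053472269772600560; 312479209053472269772600560 < 309485009821345068724781056? NO
  n = 2026: C(2026, 10) = 314029205130126398094885285; 314029205130126398094885285 < 309485009821345068724781056? NO
The largest n with C(n, 10) < 309485009821345068724781056 is n = 2023 (where E[X] = 77349964071444621328860179/77371252455336267181195264 ≈ 0.99972). Hence R_4(10) > 2023, i.e. R_4(10) ≥ 2024.

Largest n = 2023; hence R_4(10) > 2023.


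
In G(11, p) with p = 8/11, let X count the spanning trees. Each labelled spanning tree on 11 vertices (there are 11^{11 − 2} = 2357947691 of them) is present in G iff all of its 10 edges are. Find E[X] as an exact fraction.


K_11 has 11^{11 − 2} = 2357947691 labelled spanning trees.
For each such spanning tree H, let X_H = 1 if all 10 edges of H are present in G. Then P[X_H = 1] = p^{10} = (8/11)^{10} = 1073741824/25937424601.
By linearity: E[X] = Σ_H E[X_H] = 2357947691 · p^{10} = 2357947691 · 1073741824/25937424601 = 1073741824/11.
Numerically: E[X] ≈ 9.76e+07.

E[X] = 2357947691 · (8/11)^{10} = 1073741824/11 ≈ 9.76e+07.


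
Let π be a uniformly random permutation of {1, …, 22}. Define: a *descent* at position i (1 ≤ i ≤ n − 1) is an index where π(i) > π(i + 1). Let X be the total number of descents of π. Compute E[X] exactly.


Write X = Σ X_I over i = 1, …, 21, with X_I the indicator of one descent.
There are 21 indicators.
For each fixed i, the pair (π(i), π(i+1)) is a uniformly random ordered pair of distinct values from {1, …, 22}; by symmetry P[π(i) > π(i+1)] = 1/2.
By linearity: E[X] = 21 · (1/2) = (22 − 1) · (1/2) = 21/2 ≈ 10.50000.

E[X] = 21/2 = 10.50000.


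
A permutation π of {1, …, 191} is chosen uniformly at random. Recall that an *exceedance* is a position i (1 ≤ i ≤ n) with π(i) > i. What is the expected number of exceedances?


Write X = Σ_{i=1}^{191} X_i, where X_i = 1_{π(i) > i}.
For each fixed i, π(i) is uniform over {1, …, 191} (marginal of a uniform permutation), so P[π(i) > i] = (n − i)/n. Summing: Σ_{i=1}^{191} (n − i)/n = (0 + 1 + … + 190)/191 = 191(191 − 1)/(2·191) = (191 − 1)/2.
Hence E[X] = Σ_{i=1}^{191} (191 − i)/191 = 95 ≈ 95.00000.

E[X] = 95 = 95.00000.


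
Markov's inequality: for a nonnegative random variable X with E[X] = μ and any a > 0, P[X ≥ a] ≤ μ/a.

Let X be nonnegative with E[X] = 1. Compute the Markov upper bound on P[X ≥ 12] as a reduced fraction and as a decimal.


μ = E[X] = 1, a = 12.
Markov: P[X ≥ 12] ≤ μ/a = (1)/12 = 1/12.
Numerically: ≈ 0.083.
(Since a = 12 > μ = 1.000, the bound 1/12 is < 1 and informative.)

P[X ≥ 12] ≤ 1/12 ≈ 0.083.


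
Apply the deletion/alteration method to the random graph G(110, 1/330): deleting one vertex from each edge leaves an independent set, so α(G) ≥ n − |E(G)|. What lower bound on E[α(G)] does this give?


E[|E(G)|] = C(110, 2)·p = 5995 · (1/330) = 109/6.
E[α(G)] ≥ n − E[|E(G)|] = 110 − 109/6 = 551/6.
Numerically: ≈ 91.83333.
(This is only a lower bound; the true E[α(G)] may be larger.)

E[α(G)] ≥ 551/6 ≈ 91.83333.


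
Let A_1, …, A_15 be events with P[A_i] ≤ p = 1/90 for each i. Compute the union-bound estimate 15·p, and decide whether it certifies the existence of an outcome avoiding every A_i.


Union bound: P[∪_{i=1}^{15} A_i] ≤ Σ_i P[A_i] ≤ 15·p = 15·(1/90) = 1/6.
Numerically: 1/6 ≈ 0.1667.
Is 1/6 < 1? YES.
Since P[∪ A_i] ≤ 1/6 < 1, the complement has P[∩ A_i^c] ≥ 1 − 1/6 = 5/6 > 0, so some outcome avoids every A_i.

15·p = 1/6 ≈ 0.1667; existence CERTIFIED by the union bound.


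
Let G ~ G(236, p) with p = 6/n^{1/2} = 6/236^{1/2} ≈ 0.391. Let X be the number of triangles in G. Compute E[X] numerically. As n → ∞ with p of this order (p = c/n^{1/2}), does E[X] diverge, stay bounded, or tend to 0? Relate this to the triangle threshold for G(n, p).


Number of potential triangles: C(236, 3) = 2162940.
Each occurs with probability p³ ≈ (0.391)³ ≈ 5.95780e-02.
By linearity: E[X] = C(236, 3)·p³ ≈ 2162940 · 5.95780e-02 ≈ 128863.588.
Since α = 1/2 < 1, p = c/n^{1/2} ≫ 1/n is above the triangle threshold p ~ 1/n. Asymptotically E[X] ~ (c³/6)·n^{3(1−α)} = (6³/6)·n^{1.5} → ∞; triangles are abundant w.h.p.

E[X] ≈ 128863.588; in regime p = Θ(1/n^{1/2}) E[X] diverges (above the triangle threshold p ~ 1/n).


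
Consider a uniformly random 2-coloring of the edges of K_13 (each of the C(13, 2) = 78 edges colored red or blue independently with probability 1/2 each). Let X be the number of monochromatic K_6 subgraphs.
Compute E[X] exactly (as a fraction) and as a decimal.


Let X = Σ_S X_S over the C(13, 6) = 1716 subsets S of size 6, where X_S = 1 if the K_6 on S is monochromatic.
For a fixed S, the K_6 on S has C(6, 2) = 15 edges. P[all 15 edges red] = (1/2)^15, and likewise for blue, so P[monochromatic] = 2·(1/2)^15 = 2^{1 − 15} = 1/16384.
By linearity: E[X] = C(13, 6) · 2^{1 − 15} = 1716 · 1/16384 = 429/4096.
Numerically: E[X] ≈ 0.10474.

E[X] = C(13,6)·2^(1−C(6,2)) = 429/4096 ≈ 0.10474.


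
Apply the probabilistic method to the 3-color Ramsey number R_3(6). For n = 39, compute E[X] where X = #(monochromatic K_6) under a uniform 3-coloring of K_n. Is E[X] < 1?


E[X] = C(39, 6) · 3^{1 − 15} = 3262623 · 3^{−14} = 3262623/4782969.
As a reduced fraction: E[X] = 1087541/1594323 ≈ 0.6821.
Is E[X] < 1? YES.
Since E[X] < 1, there exists a 3-coloring of K_{39} with no monochromatic K_6; hence R_3(6) > 39.

E[X] = 1087541/1594323 ≈ 0.6821; E[X] < 1, so R_3(6) > 39.


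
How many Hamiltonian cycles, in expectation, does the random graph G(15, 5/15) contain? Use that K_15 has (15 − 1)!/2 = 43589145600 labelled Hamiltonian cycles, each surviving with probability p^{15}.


K_15 has (15 − 1)!/2 = 43589145600 labelled Hamiltonian cycles.
For each such Hamiltonian cycle H, let X_H = 1 if all 15 edges of H are present in G. Then P[X_H = 1] = p^{15} = (1/3)^{15} = 1/14348907.
Summing the indicators: E[X] = Σ_H E[X_H] = 43589145600 · p^{15} = 43589145600 · 1/14348907 = 179379200/59049.
Numerically: E[X] ≈ 3037.8.

E[X] = 43589145600 · (1/3)^{15} = 179379200/59049 ≈ 3037.8.


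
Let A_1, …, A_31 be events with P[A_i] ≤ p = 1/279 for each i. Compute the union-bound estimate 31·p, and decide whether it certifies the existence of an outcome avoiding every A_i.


Union bound: P[∪_{i=1}^{31} A_i] ≤ Σ_i P[A_i] ≤ 31·p = 31·(1/279) = 1/9.
Numerically: 1/9 ≈ 0.1111111.
Is 1/9 < 1? YES.
Since P[∪ A_i] ≤ 1/9 < 1, the complement has P[∩ A_i^c] ≥ 1 − 1/9 = 8/9 > 0, so some outcome avoids every A_i.

31·p = 1/9 ≈ 0.1111111; existence CERTIFIED by the union bound.


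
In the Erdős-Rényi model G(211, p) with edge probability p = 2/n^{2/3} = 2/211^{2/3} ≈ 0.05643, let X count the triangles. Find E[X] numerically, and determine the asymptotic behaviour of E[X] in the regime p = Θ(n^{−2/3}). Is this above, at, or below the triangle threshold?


Number of potential triangles: C(211, 3) = 1543465.
Each occurs with probability p³ ≈ (0.05643)³ ≈ 1.7969048e-04.
By linearity: E[X] = C(211, 3)·p³ ≈ 1543465 · 1.7969048e-04 ≈ 277.34597.
Since α = 2/3 < 1, p = c/n^{2/3} ≫ 1/n is above the triangle threshold p ~ 1/n. Asymptotically E[X] ~ (c³/6)·n^{3(1−α)} = (2³/6)·n^{1} → ∞; triangles are abundant w.h.p.

E[X] ≈ 277.34597; in regime p = Θ(1/n^{2/3}) E[X] diverges (above the triangle threshold p ~ 1/n).


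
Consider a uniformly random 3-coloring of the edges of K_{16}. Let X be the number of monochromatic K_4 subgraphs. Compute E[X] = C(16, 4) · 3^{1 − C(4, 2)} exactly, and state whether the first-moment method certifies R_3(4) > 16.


E[X] = C(16, 4) · 3^{1 − 6} = 1820 · 3^{−5} = 1820/243.
As a reduced fraction: E[X] = 1820/243 ≈ 7.48971.
Is E[X] < 1? NO.
Since E[X] ≥ 1, the first-moment bound is inconclusive at n = 16; it does NOT by itself certify R_3(4) > 16.

E[X] = 1820/243 ≈ 7.48971; E[X] ≥ 1; first-moment method inconclusive here.
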